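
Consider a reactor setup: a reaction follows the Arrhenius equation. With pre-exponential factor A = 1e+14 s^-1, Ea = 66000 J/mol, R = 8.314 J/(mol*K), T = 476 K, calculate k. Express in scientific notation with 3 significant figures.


k = A * exp(-Ea/(R*T))
k = 1e+14 * exp(-66000 / (8.314 * 476))
k = 1e+14 * exp(-16.677347)
k = 5.72e+06


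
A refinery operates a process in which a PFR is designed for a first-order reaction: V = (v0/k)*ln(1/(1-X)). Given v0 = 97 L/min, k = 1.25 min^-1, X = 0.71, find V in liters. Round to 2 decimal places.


V = (v0/k) * ln(1/(1-X))
V = (97/1.25) * ln(1/(1-0.71))
V = 77.6 * ln(3.448276)
V = 77.6 * 1.237874
V = 96.06 L


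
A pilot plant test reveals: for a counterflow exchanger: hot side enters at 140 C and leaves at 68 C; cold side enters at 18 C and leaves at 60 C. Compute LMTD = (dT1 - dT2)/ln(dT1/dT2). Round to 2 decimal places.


dT1 = Th_in - Tc_out = 140 - 60 = 80
dT2 = Th_out - Tc_in = 68 - 18 = 50
LMTD = (dT1 - dT2) / ln(dT1/dT2)
LMTD = (80 - 50) / ln(80/50)
LMTD = 63.83 K


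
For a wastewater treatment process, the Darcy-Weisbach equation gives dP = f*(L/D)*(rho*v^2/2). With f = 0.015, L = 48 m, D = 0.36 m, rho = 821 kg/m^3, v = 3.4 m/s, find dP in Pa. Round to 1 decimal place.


dP = f * (L/D) * (rho*v^2/2)
dP = 0.015 * (48/0.36) * (821*3.4^2/2)
L/D = 133.33333333
rho*v^2/2 = 821*11.56/2 = 4745.38
dP = 0.015 * 133.33333333 * 4745.38
dP = 9490.8 Pa


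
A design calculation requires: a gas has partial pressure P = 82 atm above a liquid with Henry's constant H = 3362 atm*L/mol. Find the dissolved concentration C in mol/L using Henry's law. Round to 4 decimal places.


C = P / H
C = 82 / 3362
C = 0.0244 mol/L


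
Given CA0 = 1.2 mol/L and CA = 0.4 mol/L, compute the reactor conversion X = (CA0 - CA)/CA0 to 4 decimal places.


X = (CA0 - CA) / CA0
X = (1.2 - 0.4) / 1.2
X = 0.8 / 1.2
X = 0.6667


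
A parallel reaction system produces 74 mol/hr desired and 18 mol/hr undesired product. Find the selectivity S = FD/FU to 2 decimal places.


S = desired product rate / undesired product rate
S = 74 / 18
S = 4.11


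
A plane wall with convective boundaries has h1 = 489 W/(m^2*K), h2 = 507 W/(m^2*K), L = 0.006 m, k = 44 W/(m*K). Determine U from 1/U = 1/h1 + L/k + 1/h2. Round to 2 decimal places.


1/U = 1/h1 + L/k + 1/h2
1/U = 1/489 + 0.006/44 + 1/507
1/U = 0.0020449898 + 0.0001363636 + 0.0019723866
1/U = 0.00415374
U = 240.75 W/(m^2*K)


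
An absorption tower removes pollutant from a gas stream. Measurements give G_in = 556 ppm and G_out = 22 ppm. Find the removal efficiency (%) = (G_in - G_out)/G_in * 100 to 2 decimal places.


Efficiency = (G_in - G_out) / G_in * 100%
Efficiency = (556 - 22) / 556 * 100
Efficiency = 534 / 556 * 100
Efficiency = 96.04%


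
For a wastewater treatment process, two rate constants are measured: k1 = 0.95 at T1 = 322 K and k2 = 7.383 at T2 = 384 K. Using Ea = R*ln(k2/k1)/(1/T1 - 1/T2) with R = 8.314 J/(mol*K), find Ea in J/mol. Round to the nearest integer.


Ea = R * ln(k2/k1) / (1/T1 - 1/T2)
ln(k2/k1) = ln(7.383/0.95) = 2.0504734
1/T1 - 1/T2 = 1/322 - 1/384 = 0.000501423395
Ea = 8.314 * 2.0504734 / 0.000501423395
Ea = 33998 J/mol


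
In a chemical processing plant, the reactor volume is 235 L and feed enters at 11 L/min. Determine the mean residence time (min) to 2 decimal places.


tau = V / v0
tau = 235 / 11
tau = 21.36 min


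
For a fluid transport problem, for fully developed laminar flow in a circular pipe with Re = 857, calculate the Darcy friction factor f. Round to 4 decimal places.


f = 64 / Re
f = 64 / 857
f = 0.0747


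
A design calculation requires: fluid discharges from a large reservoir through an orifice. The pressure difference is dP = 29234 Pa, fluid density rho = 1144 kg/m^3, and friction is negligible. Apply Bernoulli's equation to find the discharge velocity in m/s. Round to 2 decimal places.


v = sqrt(2*dP/rho)
v = sqrt(2*29234/1144)
v = sqrt(51.108392)
v = 7.15 m/s


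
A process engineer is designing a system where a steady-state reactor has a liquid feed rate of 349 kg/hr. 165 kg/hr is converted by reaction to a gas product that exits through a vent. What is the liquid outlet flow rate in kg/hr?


Steady-state mass balance on the main outlet: F_out = F_in - F_removed
F_out = 349 - 165
F_out = 184 kg/hr


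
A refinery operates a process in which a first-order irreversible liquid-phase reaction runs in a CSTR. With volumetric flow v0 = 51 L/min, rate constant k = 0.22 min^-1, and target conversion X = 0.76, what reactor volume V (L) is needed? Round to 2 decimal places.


V = v0 * X / (k * (1 - X))
V = 51 * 0.76 / (0.22 * (1 - 0.76))
V = 38.76 / (0.22 * 0.24)
V = 38.76 / 0.0528
V = 734.09 L


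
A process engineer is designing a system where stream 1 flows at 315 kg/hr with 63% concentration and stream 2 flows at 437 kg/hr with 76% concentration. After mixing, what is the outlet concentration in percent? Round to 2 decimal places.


Mass balance on solute: F1*x1 + F2*x2 = F3*x3
F3 = F1 + F2 = 315 + 437 = 752 kg/hr
x3 = (F1*x1 + F2*x2)/F3
x3 = (315*0.63 + 437*0.76) / 752
x3 = 70.55%


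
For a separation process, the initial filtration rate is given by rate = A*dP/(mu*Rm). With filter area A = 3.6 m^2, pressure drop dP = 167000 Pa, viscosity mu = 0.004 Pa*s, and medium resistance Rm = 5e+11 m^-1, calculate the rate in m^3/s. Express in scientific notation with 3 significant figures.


rate = A * dP / (mu * Rm)
rate = 3.6 * 167000 / (0.004 * 5e+11)
rate = 601200.0 / 2.000e+09
rate = 3.01e-04 m^3/s


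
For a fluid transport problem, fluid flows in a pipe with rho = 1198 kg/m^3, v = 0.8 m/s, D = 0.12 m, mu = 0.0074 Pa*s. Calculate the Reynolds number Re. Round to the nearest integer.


Re = rho * v * D / mu
Re = 1198 * 0.8 * 0.12 / 0.0074
Re = 115.008 / 0.0074
Re = 15542


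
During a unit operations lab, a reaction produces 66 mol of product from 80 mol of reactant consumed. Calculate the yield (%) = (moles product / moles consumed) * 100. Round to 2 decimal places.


Yield = (moles product / moles consumed) * 100%
Yield = (66 / 80) * 100
Yield = 0.825 * 100
Yield = 82.50%


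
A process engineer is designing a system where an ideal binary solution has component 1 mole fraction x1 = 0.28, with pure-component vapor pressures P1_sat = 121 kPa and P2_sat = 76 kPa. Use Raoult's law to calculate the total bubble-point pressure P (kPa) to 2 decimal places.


P = x1*P1_sat + x2*P2_sat
x2 = 1 - x1 = 1 - 0.28 = 0.72
P = 0.28*121 + 0.72*76
P = 33.88 + 54.72
P = 88.60 kPa


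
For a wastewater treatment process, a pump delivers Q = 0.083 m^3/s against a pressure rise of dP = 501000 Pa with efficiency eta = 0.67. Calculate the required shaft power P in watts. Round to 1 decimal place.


P = Q * dP / eta
P = 0.083 * 501000 / 0.67
P = 41583.0 / 0.67
P = 62064.2 W


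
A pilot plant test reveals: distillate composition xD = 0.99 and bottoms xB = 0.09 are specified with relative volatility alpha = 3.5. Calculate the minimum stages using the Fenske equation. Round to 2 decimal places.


N_min = ln((xD*(1-xB))/(xB*(1-xD))) / ln(alpha)
Numerator inside ln: 0.9009 / 0.0009 = 1001.0
ln(1001.0) = 6.908755
ln(alpha) = ln(3.5) = 1.252763
N_min = 6.908755 / 1.252763 = 5.51


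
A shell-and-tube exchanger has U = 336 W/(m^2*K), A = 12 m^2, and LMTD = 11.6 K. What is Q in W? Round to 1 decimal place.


Q = U * A * LMTD
Q = 336 * 12 * 11.6
Q = 46771.2 W


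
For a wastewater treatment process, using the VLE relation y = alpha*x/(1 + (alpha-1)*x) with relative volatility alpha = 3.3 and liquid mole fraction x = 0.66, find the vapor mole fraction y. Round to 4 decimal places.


y = alpha*x / (1 + (alpha-1)*x)
y = 3.3*0.66 / (1 + (3.3-1)*0.66)
y = 2.178 / (1 + 1.518)
y = 2.178 / 2.518
y = 0.8650


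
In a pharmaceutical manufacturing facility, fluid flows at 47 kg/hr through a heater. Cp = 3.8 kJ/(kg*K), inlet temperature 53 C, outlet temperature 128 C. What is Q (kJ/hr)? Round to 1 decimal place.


Q = m_dot * Cp * (T2 - T1)
Q = 47 * 3.8 * (128 - 53)
Q = 47 * 3.8 * 75
Q = 13395.0 kJ/hr


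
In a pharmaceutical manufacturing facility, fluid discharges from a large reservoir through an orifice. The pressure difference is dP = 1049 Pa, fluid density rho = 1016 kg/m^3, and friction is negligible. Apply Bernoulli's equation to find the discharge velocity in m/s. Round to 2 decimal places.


v = sqrt(2*dP/rho)
v = sqrt(2*1049/1016)
v = sqrt(2.064961)
v = 1.44 m/s


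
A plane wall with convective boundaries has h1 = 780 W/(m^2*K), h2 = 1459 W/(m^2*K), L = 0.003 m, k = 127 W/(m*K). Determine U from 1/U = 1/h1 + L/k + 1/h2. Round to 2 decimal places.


1/U = 1/h1 + L/k + 1/h2
1/U = 1/780 + 0.003/127 + 1/1459
1/U = 0.0012820513 + 2.3622e-05 + 0.000685401
1/U = 0.0019910743
U = 502.24 W/(m^2*K)


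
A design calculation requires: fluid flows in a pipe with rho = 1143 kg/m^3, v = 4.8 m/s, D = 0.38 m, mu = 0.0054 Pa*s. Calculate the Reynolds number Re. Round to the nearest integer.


Re = rho * v * D / mu
Re = 1143 * 4.8 * 0.38 / 0.0054
Re = 2084.832 / 0.0054
Re = 386080


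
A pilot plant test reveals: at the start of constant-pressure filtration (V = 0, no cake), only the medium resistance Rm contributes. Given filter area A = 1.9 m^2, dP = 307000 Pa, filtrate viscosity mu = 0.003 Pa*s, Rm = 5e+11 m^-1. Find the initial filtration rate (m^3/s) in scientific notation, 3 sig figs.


rate = A * dP / (mu * Rm)
rate = 1.9 * 307000 / (0.003 * 5e+11)
rate = 583300.0 / 1.500e+09
rate = 3.89e-04 m^3/s


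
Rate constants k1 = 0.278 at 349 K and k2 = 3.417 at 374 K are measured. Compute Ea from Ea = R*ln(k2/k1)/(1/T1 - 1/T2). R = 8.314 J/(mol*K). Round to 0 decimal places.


Ea = R * ln(k2/k1) / (1/T1 - 1/T2)
ln(k2/k1) = ln(3.417/0.278) = 2.5088971
1/T1 - 1/T2 = 1/349 - 1/374 = 0.000191532721
Ea = 8.314 * 2.5088971 / 0.000191532721
Ea = 108906 J/mol


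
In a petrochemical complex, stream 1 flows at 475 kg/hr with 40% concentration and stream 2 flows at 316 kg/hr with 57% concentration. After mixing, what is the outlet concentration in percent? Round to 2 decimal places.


Mass balance on solute: F1*x1 + F2*x2 = F3*x3
F3 = F1 + F2 = 475 + 316 = 791 kg/hr
x3 = (F1*x1 + F2*x2)/F3
x3 = (475*0.4 + 316*0.57) / 791
x3 = 46.79%


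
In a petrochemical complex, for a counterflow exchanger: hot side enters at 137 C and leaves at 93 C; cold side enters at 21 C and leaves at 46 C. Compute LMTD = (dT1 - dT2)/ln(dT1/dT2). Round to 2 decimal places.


dT1 = Th_in - Tc_out = 137 - 46 = 91
dT2 = Th_out - Tc_in = 93 - 21 = 72
LMTD = (dT1 - dT2) / ln(dT1/dT2)
LMTD = (91 - 72) / ln(91/72)
LMTD = 81.13 K


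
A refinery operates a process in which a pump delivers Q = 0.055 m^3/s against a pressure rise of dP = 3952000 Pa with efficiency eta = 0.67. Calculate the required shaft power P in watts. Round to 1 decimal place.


P = Q * dP / eta
P = 0.055 * 3952000 / 0.67
P = 217360.0 / 0.67
P = 324417.9 W


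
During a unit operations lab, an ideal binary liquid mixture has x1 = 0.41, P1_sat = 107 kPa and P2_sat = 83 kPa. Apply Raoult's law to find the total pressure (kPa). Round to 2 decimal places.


P = x1*P1_sat + x2*P2_sat
x2 = 1 - x1 = 1 - 0.41 = 0.59
P = 0.41*107 + 0.59*83
P = 43.87 + 48.97
P = 92.84 kPa


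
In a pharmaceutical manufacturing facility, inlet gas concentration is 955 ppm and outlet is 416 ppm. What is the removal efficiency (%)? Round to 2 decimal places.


Efficiency = (G_in - G_out) / G_in * 100%
Efficiency = (955 - 416) / 955 * 100
Efficiency = 539 / 955 * 100
Efficiency = 56.44%


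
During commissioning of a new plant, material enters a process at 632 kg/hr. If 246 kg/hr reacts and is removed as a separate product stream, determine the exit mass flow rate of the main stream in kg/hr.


Steady-state mass balance on the main outlet: F_out = F_in - F_removed
F_out = 632 - 246
F_out = 386 kg/hr


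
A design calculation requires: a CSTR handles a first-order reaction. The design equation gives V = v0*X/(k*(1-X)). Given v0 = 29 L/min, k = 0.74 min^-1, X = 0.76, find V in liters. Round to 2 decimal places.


V = v0 * X / (k * (1 - X))
V = 29 * 0.76 / (0.74 * (1 - 0.76))
V = 22.04 / (0.74 * 0.24)
V = 22.04 / 0.1776
V = 124.10 L


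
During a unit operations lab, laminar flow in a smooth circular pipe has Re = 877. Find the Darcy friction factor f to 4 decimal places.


f = 64 / Re
f = 64 / 877
f = 0.0730


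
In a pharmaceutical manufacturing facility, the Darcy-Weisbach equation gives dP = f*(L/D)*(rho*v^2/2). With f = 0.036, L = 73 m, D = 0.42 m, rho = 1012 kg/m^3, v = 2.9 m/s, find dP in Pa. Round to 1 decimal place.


dP = f * (L/D) * (rho*v^2/2)
dP = 0.036 * (73/0.42) * (1012*2.9^2/2)
L/D = 173.80952381
rho*v^2/2 = 1012*8.41/2 = 4255.46
dP = 0.036 * 173.80952381 * 4255.46
dP = 26627.0 Pa


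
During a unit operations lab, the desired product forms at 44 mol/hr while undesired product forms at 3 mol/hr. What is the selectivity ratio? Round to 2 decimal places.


S = desired product rate / undesired product rate
S = 44 / 3
S = 14.67


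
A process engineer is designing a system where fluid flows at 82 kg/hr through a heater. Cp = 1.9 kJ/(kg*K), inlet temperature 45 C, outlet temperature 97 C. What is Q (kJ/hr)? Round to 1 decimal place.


Q = m_dot * Cp * (T2 - T1)
Q = 82 * 1.9 * (97 - 45)
Q = 82 * 1.9 * 52
Q = 8101.6 kJ/hr


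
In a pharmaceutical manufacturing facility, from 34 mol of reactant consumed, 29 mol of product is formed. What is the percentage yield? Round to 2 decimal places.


Yield = (moles product / moles consumed) * 100%
Yield = (29 / 34) * 100
Yield = 0.8529 * 100
Yield = 85.29%


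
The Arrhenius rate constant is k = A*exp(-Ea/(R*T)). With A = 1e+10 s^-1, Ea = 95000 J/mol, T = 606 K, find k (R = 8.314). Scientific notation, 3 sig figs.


k = A * exp(-Ea/(R*T))
k = 1e+10 * exp(-95000 / (8.314 * 606))
k = 1e+10 * exp(-18.855626)
k = 6.47e+01


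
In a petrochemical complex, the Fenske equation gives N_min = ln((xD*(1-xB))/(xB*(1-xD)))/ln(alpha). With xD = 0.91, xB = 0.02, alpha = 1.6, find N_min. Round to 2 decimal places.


N_min = ln((xD*(1-xB))/(xB*(1-xD))) / ln(alpha)
Numerator inside ln: 0.8918 / 0.0018 = 495.444444
ln(495.444444) = 6.205455
ln(alpha) = ln(1.6) = 0.470004
N_min = 6.205455 / 0.470004 = 13.20


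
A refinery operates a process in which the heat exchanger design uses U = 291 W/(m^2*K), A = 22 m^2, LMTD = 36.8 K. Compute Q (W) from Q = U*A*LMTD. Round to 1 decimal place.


Q = U * A * LMTD
Q = 291 * 22 * 36.8
Q = 235593.6 W


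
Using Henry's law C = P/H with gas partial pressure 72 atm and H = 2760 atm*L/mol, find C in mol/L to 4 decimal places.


C = P / H
C = 72 / 2760
C = 0.0261 mol/L


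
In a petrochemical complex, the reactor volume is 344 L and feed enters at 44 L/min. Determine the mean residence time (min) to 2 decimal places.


tau = V / v0
tau = 344 / 44
tau = 7.82 min


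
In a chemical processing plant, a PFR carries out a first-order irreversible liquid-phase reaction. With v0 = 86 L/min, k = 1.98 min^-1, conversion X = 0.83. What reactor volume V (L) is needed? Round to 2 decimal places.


V = (v0/k) * ln(1/(1-X))
V = (86/1.98) * ln(1/(1-0.83))
V = 43.434343 * ln(5.882353)
V = 43.434343 * 1.771957
V = 76.96 L


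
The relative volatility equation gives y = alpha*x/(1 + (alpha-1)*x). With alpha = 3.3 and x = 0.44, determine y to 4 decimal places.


y = alpha*x / (1 + (alpha-1)*x)
y = 3.3*0.44 / (1 + (3.3-1)*0.44)
y = 1.452 / (1 + 1.012)
y = 1.452 / 2.012
y = 0.7217


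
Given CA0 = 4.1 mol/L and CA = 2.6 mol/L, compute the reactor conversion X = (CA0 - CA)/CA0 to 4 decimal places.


X = (CA0 - CA) / CA0
X = (4.1 - 2.6) / 4.1
X = 1.5 / 4.1
X = 0.3659


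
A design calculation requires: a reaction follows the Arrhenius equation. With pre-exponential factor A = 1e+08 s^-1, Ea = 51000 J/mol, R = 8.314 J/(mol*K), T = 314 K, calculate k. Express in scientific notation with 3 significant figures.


k = A * exp(-Ea/(R*T))
k = 1e+08 * exp(-51000 / (8.314 * 314))
k = 1e+08 * exp(-19.535769)
k = 3.28e-01


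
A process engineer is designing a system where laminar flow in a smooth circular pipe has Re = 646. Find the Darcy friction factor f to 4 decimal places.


f = 64 / Re
f = 64 / 646
f = 0.0991


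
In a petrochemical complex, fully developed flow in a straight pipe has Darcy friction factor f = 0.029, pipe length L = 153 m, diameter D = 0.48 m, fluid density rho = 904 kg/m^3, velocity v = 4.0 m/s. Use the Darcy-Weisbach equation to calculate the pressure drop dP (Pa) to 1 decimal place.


dP = f * (L/D) * (rho*v^2/2)
dP = 0.029 * (153/0.48) * (904*4.0^2/2)
L/D = 318.75
rho*v^2/2 = 904*16.0/2 = 7232.0
dP = 0.029 * 318.75 * 7232.0
dP = 66850.8 Pa


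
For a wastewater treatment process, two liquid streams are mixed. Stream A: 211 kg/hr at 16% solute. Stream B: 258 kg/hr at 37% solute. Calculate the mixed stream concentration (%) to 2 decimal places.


Mass balance on solute: F1*x1 + F2*x2 = F3*x3
F3 = F1 + F2 = 211 + 258 = 469 kg/hr
x3 = (F1*x1 + F2*x2)/F3
x3 = (211*0.16 + 258*0.37) / 469
x3 = 27.55%


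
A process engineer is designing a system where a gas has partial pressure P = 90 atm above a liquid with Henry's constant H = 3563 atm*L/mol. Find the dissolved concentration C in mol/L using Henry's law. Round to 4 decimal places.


C = P / H
C = 90 / 3563
C = 0.0253 mol/L


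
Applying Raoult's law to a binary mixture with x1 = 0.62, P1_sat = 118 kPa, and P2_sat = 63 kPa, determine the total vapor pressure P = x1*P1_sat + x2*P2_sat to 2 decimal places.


P = x1*P1_sat + x2*P2_sat
x2 = 1 - x1 = 1 - 0.62 = 0.38
P = 0.62*118 + 0.38*63
P = 73.16 + 23.94
P = 97.10 kPa


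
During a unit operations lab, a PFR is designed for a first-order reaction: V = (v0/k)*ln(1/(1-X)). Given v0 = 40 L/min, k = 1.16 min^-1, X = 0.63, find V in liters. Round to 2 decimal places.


V = (v0/k) * ln(1/(1-X))
V = (40/1.16) * ln(1/(1-0.63))
V = 34.482759 * ln(2.702703)
V = 34.482759 * 0.994252
V = 34.28 L


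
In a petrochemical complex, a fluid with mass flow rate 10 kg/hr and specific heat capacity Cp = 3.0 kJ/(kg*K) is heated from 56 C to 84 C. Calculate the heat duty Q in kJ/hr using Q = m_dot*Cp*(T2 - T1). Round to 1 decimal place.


Q = m_dot * Cp * (T2 - T1)
Q = 10 * 3.0 * (84 - 56)
Q = 10 * 3.0 * 28
Q = 840.0 kJ/hr


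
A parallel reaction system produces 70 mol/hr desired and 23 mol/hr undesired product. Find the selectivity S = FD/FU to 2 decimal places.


S = desired product rate / undesired product rate
S = 70 / 23
S = 3.04


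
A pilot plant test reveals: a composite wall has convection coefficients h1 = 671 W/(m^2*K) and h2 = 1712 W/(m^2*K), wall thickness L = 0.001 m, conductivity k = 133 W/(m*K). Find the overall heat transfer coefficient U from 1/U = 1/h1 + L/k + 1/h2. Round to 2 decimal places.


1/U = 1/h1 + L/k + 1/h2
1/U = 1/671 + 0.001/133 + 1/1712
1/U = 0.001490313 + 7.5188e-06 + 0.0005841121
1/U = 0.0020819439
U = 480.32 W/(m^2*K)


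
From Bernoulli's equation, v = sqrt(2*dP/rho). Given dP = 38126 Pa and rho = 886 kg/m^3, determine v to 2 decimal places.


v = sqrt(2*dP/rho)
v = sqrt(2*38126/886)
v = sqrt(86.063205)
v = 9.28 m/s


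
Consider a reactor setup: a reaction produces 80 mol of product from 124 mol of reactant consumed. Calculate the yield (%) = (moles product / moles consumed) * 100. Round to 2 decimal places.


Yield = (moles product / moles consumed) * 100%
Yield = (80 / 124) * 100
Yield = 0.6452 * 100
Yield = 64.52%


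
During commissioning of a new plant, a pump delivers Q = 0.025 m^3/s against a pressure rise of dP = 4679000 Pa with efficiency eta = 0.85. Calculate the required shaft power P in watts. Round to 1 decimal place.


P = Q * dP / eta
P = 0.025 * 4679000 / 0.85
P = 116975.0 / 0.85
P = 137617.6 W


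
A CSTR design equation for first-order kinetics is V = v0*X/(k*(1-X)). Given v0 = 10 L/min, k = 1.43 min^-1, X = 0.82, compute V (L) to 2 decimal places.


V = v0 * X / (k * (1 - X))
V = 10 * 0.82 / (1.43 * (1 - 0.82))
V = 8.2 / (1.43 * 0.18)
V = 8.2 / 0.2574
V = 31.86 L


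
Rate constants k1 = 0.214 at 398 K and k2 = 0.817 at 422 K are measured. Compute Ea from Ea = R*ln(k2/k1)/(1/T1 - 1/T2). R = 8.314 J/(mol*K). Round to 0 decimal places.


Ea = R * ln(k2/k1) / (1/T1 - 1/T2)
ln(k2/k1) = ln(0.817/0.214) = 1.3396631
1/T1 - 1/T2 = 1/398 - 1/422 = 0.000142894568
Ea = 8.314 * 1.3396631 / 0.000142894568
Ea = 77945 J/mol


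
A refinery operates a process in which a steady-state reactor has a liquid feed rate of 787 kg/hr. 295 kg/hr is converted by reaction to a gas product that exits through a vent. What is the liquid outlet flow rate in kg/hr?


Steady-state mass balance on the main outlet: F_out = F_in - F_removed
F_out = 787 - 295
F_out = 492 kg/hr


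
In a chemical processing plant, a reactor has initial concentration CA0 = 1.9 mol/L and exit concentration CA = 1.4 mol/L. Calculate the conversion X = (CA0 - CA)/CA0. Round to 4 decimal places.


X = (CA0 - CA) / CA0
X = (1.9 - 1.4) / 1.9
X = 0.5 / 1.9
X = 0.2632


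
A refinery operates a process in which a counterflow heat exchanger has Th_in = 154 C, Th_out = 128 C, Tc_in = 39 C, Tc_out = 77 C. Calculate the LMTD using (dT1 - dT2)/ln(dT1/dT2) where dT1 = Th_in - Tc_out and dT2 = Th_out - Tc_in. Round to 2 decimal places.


dT1 = Th_in - Tc_out = 154 - 77 = 77
dT2 = Th_out - Tc_in = 128 - 39 = 89
LMTD = (dT1 - dT2) / ln(dT1/dT2)
LMTD = (77 - 89) / ln(77/89)
LMTD = 82.86 K


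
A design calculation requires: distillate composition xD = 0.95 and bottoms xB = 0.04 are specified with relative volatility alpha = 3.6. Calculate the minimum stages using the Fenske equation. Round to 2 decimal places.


N_min = ln((xD*(1-xB))/(xB*(1-xD))) / ln(alpha)
Numerator inside ln: 0.912 / 0.002 = 456.0
ln(456.0) = 6.122493
ln(alpha) = ln(3.6) = 1.280934
N_min = 6.122493 / 1.280934 = 4.78


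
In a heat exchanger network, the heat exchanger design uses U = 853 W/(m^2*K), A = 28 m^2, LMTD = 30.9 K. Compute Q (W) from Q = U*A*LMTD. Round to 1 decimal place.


Q = U * A * LMTD
Q = 853 * 28 * 30.9
Q = 738015.6 W


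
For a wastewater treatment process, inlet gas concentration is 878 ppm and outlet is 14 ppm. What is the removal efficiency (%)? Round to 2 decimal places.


Efficiency = (G_in - G_out) / G_in * 100%
Efficiency = (878 - 14) / 878 * 100
Efficiency = 864 / 878 * 100
Efficiency = 98.41%


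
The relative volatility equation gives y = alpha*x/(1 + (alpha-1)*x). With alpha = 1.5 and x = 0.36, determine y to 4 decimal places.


y = alpha*x / (1 + (alpha-1)*x)
y = 1.5*0.36 / (1 + (1.5-1)*0.36)
y = 0.54 / (1 + 0.18)
y = 0.54 / 1.18
y = 0.4576


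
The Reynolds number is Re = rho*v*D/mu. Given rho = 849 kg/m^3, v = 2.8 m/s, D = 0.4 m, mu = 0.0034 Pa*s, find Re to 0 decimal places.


Re = rho * v * D / mu
Re = 849 * 2.8 * 0.4 / 0.0034
Re = 950.88 / 0.0034
Re = 279671


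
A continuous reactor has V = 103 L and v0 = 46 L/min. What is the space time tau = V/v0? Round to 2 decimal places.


tau = V / v0
tau = 103 / 46
tau = 2.24 min


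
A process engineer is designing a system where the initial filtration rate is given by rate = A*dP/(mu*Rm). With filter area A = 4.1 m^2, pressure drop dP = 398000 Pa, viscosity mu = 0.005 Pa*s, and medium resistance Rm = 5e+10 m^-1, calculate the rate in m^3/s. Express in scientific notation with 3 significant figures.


rate = A * dP / (mu * Rm)
rate = 4.1 * 398000 / (0.005 * 5e+10)
rate = 1631800.0 / 2.500e+08
rate = 6.53e-03 m^3/s


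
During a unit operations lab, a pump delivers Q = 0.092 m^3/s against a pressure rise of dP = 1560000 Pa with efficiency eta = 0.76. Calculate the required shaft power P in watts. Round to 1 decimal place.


P = Q * dP / eta
P = 0.092 * 1560000 / 0.76
P = 143520.0 / 0.76
P = 188842.1 W


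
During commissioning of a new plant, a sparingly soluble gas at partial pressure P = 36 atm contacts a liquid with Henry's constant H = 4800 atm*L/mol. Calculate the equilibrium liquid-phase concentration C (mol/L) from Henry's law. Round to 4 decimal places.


C = P / H
C = 36 / 4800
C = 0.0075 mol/L


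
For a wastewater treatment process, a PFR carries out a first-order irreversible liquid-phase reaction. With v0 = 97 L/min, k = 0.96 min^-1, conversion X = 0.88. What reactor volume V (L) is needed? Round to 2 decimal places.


V = (v0/k) * ln(1/(1-X))
V = (97/0.96) * ln(1/(1-0.88))
V = 101.041667 * ln(8.333333)
V = 101.041667 * 2.120263
V = 214.23 L


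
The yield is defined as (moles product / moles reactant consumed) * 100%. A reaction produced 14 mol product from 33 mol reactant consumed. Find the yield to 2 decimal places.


Yield = (moles product / moles consumed) * 100%
Yield = (14 / 33) * 100
Yield = 0.4242 * 100
Yield = 42.42%


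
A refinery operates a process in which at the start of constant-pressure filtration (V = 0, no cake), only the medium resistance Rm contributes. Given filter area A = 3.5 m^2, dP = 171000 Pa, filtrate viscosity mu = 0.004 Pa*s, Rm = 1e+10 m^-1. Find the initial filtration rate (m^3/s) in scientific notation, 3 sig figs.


rate = A * dP / (mu * Rm)
rate = 3.5 * 171000 / (0.004 * 1e+10)
rate = 598500.0 / 4.000e+07
rate = 1.50e-02 m^3/s


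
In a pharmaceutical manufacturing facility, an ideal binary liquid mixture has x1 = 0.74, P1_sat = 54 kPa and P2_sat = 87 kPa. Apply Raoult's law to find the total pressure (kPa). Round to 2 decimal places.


P = x1*P1_sat + x2*P2_sat
x2 = 1 - x1 = 1 - 0.74 = 0.26
P = 0.74*54 + 0.26*87
P = 39.96 + 22.62
P = 62.58 kPa


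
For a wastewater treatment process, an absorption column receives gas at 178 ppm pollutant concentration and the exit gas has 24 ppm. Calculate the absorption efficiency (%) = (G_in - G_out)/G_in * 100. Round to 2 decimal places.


Efficiency = (G_in - G_out) / G_in * 100%
Efficiency = (178 - 24) / 178 * 100
Efficiency = 154 / 178 * 100
Efficiency = 86.52%


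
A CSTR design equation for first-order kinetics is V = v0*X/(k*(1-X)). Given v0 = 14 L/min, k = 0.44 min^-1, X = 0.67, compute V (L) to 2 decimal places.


V = v0 * X / (k * (1 - X))
V = 14 * 0.67 / (0.44 * (1 - 0.67))
V = 9.38 / (0.44 * 0.33)
V = 9.38 / 0.1452
V = 64.60 L


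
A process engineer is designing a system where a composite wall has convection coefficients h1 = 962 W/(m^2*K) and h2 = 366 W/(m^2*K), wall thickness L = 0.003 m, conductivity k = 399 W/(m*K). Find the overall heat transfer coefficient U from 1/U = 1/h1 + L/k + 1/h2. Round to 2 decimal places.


1/U = 1/h1 + L/k + 1/h2
1/U = 1/962 + 0.003/399 + 1/366
1/U = 0.001039501 + 7.5188e-06 + 0.0027322404
1/U = 0.0037792602
U = 264.60 W/(m^2*K)


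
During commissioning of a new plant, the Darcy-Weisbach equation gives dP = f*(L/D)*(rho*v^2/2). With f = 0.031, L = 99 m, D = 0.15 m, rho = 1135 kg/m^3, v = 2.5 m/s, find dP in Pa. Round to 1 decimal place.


dP = f * (L/D) * (rho*v^2/2)
dP = 0.031 * (99/0.15) * (1135*2.5^2/2)
L/D = 660.0
rho*v^2/2 = 1135*6.25/2 = 3546.875
dP = 0.031 * 660.0 * 3546.875
dP = 72569.1 Pa


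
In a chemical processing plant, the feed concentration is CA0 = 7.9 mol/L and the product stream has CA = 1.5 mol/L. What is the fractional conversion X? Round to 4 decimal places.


X = (CA0 - CA) / CA0
X = (7.9 - 1.5) / 7.9
X = 6.4 / 7.9
X = 0.8101


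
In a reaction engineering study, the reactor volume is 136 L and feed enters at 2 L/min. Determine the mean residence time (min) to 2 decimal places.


tau = V / v0
tau = 136 / 2
tau = 68.00 min


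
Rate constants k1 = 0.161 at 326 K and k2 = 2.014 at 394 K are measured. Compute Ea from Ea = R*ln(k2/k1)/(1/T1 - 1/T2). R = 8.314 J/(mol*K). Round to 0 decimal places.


Ea = R * ln(k2/k1) / (1/T1 - 1/T2)
ln(k2/k1) = ln(2.014/0.161) = 2.5264737
1/T1 - 1/T2 = 1/326 - 1/394 = 0.000529413597
Ea = 8.314 * 2.5264737 / 0.000529413597
Ea = 39676 J/mol


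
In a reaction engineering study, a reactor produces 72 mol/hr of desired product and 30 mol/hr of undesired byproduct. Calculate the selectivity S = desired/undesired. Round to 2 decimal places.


S = desired product rate / undesired product rate
S = 72 / 30
S = 2.40


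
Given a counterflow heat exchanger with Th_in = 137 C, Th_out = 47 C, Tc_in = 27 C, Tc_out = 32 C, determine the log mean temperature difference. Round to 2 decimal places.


dT1 = Th_in - Tc_out = 137 - 32 = 105
dT2 = Th_out - Tc_in = 47 - 27 = 20
LMTD = (dT1 - dT2) / ln(dT1/dT2)
LMTD = (105 - 20) / ln(105/20)
LMTD = 51.26 K


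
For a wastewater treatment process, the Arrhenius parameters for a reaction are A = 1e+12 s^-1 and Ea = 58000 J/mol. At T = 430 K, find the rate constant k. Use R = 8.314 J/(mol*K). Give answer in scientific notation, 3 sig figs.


k = A * exp(-Ea/(R*T))
k = 1e+12 * exp(-58000 / (8.314 * 430))
k = 1e+12 * exp(-16.223685)
k = 9.00e+04


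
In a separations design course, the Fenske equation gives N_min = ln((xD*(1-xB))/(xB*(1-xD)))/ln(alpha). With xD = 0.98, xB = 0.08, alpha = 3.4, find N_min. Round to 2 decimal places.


N_min = ln((xD*(1-xB))/(xB*(1-xD))) / ln(alpha)
Numerator inside ln: 0.9016 / 0.0016 = 563.5
ln(563.5) = 6.334167
ln(alpha) = ln(3.4) = 1.223775
N_min = 6.334167 / 1.223775 = 5.18


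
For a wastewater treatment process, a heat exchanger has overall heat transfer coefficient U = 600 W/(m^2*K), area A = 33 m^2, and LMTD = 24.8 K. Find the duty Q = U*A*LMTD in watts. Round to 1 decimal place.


Q = U * A * LMTD
Q = 600 * 33 * 24.8
Q = 491040.0 W


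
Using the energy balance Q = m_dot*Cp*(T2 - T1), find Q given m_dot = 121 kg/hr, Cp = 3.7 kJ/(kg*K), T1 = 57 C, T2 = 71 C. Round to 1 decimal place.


Q = m_dot * Cp * (T2 - T1)
Q = 121 * 3.7 * (71 - 57)
Q = 121 * 3.7 * 14
Q = 6267.8 kJ/hr


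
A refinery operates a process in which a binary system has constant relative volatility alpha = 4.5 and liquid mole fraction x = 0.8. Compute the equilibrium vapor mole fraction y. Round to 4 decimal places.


y = alpha*x / (1 + (alpha-1)*x)
y = 4.5*0.8 / (1 + (4.5-1)*0.8)
y = 3.6 / (1 + 2.8)
y = 3.6 / 3.8
y = 0.9474


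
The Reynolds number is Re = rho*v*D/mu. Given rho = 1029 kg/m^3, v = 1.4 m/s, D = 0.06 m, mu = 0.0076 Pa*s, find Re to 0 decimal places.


Re = rho * v * D / mu
Re = 1029 * 1.4 * 0.06 / 0.0076
Re = 86.436 / 0.0076
Re = 11373


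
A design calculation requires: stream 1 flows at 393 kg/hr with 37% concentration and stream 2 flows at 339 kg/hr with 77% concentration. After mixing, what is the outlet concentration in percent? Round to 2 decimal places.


Mass balance on solute: F1*x1 + F2*x2 = F3*x3
F3 = F1 + F2 = 393 + 339 = 732 kg/hr
x3 = (F1*x1 + F2*x2)/F3
x3 = (393*0.37 + 339*0.77) / 732
x3 = 55.52%


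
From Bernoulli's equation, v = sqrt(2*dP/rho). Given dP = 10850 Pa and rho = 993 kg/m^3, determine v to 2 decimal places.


v = sqrt(2*dP/rho)
v = sqrt(2*10850/993)
v = sqrt(21.852971)
v = 4.67 m/s


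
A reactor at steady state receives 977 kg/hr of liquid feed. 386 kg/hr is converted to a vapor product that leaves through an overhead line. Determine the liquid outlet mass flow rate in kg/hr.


Steady-state mass balance on the main outlet: F_out = F_in - F_removed
F_out = 977 - 386
F_out = 591 kg/hr


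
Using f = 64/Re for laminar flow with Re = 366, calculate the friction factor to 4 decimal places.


f = 64 / Re
f = 64 / 366
f = 0.1749


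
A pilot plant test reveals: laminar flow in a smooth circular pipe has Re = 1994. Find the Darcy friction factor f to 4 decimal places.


f = 64 / Re
f = 64 / 1994
f = 0.0321


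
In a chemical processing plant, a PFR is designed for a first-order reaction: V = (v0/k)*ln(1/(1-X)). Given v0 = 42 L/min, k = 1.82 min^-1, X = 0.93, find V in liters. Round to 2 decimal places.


V = (v0/k) * ln(1/(1-X))
V = (42/1.82) * ln(1/(1-0.93))
V = 23.076923 * ln(14.285714)
V = 23.076923 * 2.65926
V = 61.37 L


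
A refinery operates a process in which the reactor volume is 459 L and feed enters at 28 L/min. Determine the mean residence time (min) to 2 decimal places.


tau = V / v0
tau = 459 / 28
tau = 16.39 min


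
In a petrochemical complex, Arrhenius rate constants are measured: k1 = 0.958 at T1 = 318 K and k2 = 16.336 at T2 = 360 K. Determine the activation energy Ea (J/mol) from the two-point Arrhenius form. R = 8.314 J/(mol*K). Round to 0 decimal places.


Ea = R * ln(k2/k1) / (1/T1 - 1/T2)
ln(k2/k1) = ln(16.336/0.958) = 2.8362788
1/T1 - 1/T2 = 1/318 - 1/360 = 0.00036687631
Ea = 8.314 * 2.8362788 / 0.00036687631
Ea = 64275 J/mol


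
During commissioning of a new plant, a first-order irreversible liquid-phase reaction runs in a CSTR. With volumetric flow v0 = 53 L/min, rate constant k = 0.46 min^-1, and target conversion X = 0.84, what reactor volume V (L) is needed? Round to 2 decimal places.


V = v0 * X / (k * (1 - X))
V = 53 * 0.84 / (0.46 * (1 - 0.84))
V = 44.52 / (0.46 * 0.16)
V = 44.52 / 0.0736
V = 604.89 L


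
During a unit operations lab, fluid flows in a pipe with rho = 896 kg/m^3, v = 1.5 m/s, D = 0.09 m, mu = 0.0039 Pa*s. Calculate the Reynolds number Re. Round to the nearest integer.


Re = rho * v * D / mu
Re = 896 * 1.5 * 0.09 / 0.0039
Re = 120.96 / 0.0039
Re = 31015


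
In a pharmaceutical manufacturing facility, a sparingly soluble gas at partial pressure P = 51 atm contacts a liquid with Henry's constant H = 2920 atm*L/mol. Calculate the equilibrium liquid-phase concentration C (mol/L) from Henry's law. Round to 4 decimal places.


C = P / H
C = 51 / 2920
C = 0.0175 mol/L


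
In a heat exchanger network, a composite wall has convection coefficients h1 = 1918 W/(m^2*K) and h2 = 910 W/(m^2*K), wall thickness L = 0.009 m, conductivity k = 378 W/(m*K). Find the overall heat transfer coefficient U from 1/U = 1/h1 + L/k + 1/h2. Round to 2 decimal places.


1/U = 1/h1 + L/k + 1/h2
1/U = 1/1918 + 0.009/378 + 1/910
1/U = 0.0005213764 + 2.38095e-05 + 0.0010989011
1/U = 0.001644087
U = 608.24 W/(m^2*K)


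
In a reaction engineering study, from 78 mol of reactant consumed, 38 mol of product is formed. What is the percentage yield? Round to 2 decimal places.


Yield = (moles product / moles consumed) * 100%
Yield = (38 / 78) * 100
Yield = 0.4872 * 100
Yield = 48.72%


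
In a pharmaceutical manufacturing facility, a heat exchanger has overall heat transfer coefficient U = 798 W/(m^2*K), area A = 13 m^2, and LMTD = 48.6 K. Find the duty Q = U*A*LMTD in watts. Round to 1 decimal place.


Q = U * A * LMTD
Q = 798 * 13 * 48.6
Q = 504176.4 W


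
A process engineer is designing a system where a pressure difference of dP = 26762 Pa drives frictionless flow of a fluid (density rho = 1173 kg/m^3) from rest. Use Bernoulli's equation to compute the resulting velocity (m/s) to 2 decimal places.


v = sqrt(2*dP/rho)
v = sqrt(2*26762/1173)
v = sqrt(45.630009)
v = 6.75 m/s


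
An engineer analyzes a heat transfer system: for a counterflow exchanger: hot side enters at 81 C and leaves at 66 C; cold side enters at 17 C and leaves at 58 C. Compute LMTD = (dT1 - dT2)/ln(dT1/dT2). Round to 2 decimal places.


dT1 = Th_in - Tc_out = 81 - 58 = 23
dT2 = Th_out - Tc_in = 66 - 17 = 49
LMTD = (dT1 - dT2) / ln(dT1/dT2)
LMTD = (23 - 49) / ln(23/49)
LMTD = 34.38 K


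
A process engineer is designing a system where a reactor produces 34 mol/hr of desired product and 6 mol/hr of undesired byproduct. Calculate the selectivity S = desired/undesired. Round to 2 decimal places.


S = desired product rate / undesired product rate
S = 34 / 6
S = 5.67


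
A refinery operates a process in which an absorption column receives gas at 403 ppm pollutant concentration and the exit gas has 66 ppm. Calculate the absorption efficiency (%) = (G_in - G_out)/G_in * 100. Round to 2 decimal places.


Efficiency = (G_in - G_out) / G_in * 100%
Efficiency = (403 - 66) / 403 * 100
Efficiency = 337 / 403 * 100
Efficiency = 83.62%


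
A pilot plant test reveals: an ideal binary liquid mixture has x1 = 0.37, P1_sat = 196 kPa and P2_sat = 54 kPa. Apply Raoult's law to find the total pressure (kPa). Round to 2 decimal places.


P = x1*P1_sat + x2*P2_sat
x2 = 1 - x1 = 1 - 0.37 = 0.63
P = 0.37*196 + 0.63*54
P = 72.52 + 34.02
P = 106.54 kPa


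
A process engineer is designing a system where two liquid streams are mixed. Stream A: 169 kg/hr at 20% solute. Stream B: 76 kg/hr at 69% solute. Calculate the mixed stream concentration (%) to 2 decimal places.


Mass balance on solute: F1*x1 + F2*x2 = F3*x3
F3 = F1 + F2 = 169 + 76 = 245 kg/hr
x3 = (F1*x1 + F2*x2)/F3
x3 = (169*0.2 + 76*0.69) / 245
x3 = 35.20%


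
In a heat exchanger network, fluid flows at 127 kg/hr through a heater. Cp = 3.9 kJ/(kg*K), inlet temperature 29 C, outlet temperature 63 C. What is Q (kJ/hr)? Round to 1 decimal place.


Q = m_dot * Cp * (T2 - T1)
Q = 127 * 3.9 * (63 - 29)
Q = 127 * 3.9 * 34
Q = 16840.2 kJ/hr


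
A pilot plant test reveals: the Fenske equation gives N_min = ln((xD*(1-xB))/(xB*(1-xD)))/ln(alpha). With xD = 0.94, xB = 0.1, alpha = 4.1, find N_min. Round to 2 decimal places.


N_min = ln((xD*(1-xB))/(xB*(1-xD))) / ln(alpha)
Numerator inside ln: 0.846 / 0.006 = 141.0
ln(141.0) = 4.94876
ln(alpha) = ln(4.1) = 1.410987
N_min = 4.94876 / 1.410987 = 3.51


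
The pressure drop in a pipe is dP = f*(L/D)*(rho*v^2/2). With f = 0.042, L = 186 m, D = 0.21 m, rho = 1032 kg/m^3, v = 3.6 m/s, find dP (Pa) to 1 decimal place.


dP = f * (L/D) * (rho*v^2/2)
dP = 0.042 * (186/0.21) * (1032*3.6^2/2)
L/D = 885.71428571
rho*v^2/2 = 1032*12.96/2 = 6687.36
dP = 0.042 * 885.71428571 * 6687.36
dP = 248769.8 Pa


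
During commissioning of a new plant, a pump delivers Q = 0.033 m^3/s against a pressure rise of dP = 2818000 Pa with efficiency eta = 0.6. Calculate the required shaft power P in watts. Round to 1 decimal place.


P = Q * dP / eta
P = 0.033 * 2818000 / 0.6
P = 92994.0 / 0.6
P = 154990.0 W


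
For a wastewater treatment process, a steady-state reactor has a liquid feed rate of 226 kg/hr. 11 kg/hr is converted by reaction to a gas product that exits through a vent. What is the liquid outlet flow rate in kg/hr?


Steady-state mass balance on the main outlet: F_out = F_in - F_removed
F_out = 226 - 11
F_out = 215 kg/hr


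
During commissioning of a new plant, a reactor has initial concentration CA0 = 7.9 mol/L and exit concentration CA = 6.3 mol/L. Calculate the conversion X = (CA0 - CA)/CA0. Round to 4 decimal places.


X = (CA0 - CA) / CA0
X = (7.9 - 6.3) / 7.9
X = 1.6 / 7.9
X = 0.2025


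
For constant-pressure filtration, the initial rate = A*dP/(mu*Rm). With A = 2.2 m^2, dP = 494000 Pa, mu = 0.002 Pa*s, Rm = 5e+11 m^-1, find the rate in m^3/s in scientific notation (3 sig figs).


rate = A * dP / (mu * Rm)
rate = 2.2 * 494000 / (0.002 * 5e+11)
rate = 1086800.0 / 1.000e+09
rate = 1.09e-03 m^3/s


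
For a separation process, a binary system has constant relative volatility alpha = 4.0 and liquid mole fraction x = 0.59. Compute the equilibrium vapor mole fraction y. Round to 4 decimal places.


y = alpha*x / (1 + (alpha-1)*x)
y = 4.0*0.59 / (1 + (4.0-1)*0.59)
y = 2.36 / (1 + 1.77)
y = 2.36 / 2.77
y = 0.8520


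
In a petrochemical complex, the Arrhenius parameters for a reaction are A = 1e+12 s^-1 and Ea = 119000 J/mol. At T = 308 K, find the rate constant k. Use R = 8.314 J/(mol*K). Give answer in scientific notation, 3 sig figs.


k = A * exp(-Ea/(R*T))
k = 1e+12 * exp(-119000 / (8.314 * 308))
k = 1e+12 * exp(-46.47145)
k = 6.57e-09


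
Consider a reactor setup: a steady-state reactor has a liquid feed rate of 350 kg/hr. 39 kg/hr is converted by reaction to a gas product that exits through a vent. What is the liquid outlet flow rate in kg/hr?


Steady-state mass balance on the main outlet: F_out = F_in - F_removed
F_out = 350 - 39
F_out = 311 kg/hr


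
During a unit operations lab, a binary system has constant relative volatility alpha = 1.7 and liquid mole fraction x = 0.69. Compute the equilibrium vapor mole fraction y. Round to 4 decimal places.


y = alpha*x / (1 + (alpha-1)*x)
y = 1.7*0.69 / (1 + (1.7-1)*0.69)
y = 1.173 / (1 + 0.483)
y = 1.173 / 1.483
y = 0.7910
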